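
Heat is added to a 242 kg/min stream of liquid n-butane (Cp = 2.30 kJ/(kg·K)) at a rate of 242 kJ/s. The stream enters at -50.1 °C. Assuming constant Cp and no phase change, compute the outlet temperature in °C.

Q = 242 kJ/s = 14520 kJ/min
ΔT = Q/(ṁ·Cp) = 14520/(242×2.30) = 26.087 K
T_out = -50.1 + 26.087 = -24.013 °C

T_out = -24.0 °C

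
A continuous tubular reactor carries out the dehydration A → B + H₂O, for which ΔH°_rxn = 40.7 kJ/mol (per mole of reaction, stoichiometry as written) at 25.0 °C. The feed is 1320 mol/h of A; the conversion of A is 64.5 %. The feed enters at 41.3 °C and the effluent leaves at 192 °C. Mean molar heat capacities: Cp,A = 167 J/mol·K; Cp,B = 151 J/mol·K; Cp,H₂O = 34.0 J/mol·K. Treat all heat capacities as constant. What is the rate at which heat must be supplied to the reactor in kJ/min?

Extent of reaction ξ = 0.645 × 1320 = 851.4 mol/h
Reaction term: ξ·ΔH°_rxn = 851.4 × 40.7 = 34652 kJ/h
Sensible, feed 41.3→25 °C: -3593.2 kJ/h
Outlet flows (mol/h): A 468.6, B 851.4, H₂O 851.4
Sensible, products 25→192 °C: 39373 kJ/h
Q = ΔH = 70432 kJ/h = 19.564 kW
Heat supplied = 1173.9 kJ/min

Q_in = 1170 kJ/min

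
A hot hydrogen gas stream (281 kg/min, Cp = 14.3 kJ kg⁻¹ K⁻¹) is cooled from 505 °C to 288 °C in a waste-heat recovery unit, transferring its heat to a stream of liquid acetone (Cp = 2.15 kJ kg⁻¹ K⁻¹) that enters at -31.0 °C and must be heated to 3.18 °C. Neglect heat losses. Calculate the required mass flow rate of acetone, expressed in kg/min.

Heat released by hot stream: Q = 281 × 14.3 × (505 − 288) = 871970 kJ/min
Energy balance on cold side (adiabatic exchanger): Q = ṁ_c·Cp_c·(T_c,out − T_c,in)
ṁ_c = 871970 / [2.15 × (3.18 − -31.0)] = 11866 kg/min

ṁ_c = 11900 kg/min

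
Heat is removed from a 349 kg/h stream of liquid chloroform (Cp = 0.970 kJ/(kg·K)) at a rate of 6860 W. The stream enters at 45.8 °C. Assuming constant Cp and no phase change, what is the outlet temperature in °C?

T_out = -27.2 °C

Q = 6860 W = 24696 kJ/h
ΔT = Q/(ṁ·Cp) = 24696/(349×0.970) = 72.951 K
T_out = 45.8 − 72.951 = -27.151 °C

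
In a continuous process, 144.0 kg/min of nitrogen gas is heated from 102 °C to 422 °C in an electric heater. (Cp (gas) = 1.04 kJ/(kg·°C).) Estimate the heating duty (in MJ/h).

Q = ṁ·Cp·ΔT = 144.0 × 1.04 × (422 − 102) = 47923 kJ/min
Converting: 47923 / 60 s = 798.72 kW
Heating duty = 2875.4 MJ/h

Q = 2880 MJ/h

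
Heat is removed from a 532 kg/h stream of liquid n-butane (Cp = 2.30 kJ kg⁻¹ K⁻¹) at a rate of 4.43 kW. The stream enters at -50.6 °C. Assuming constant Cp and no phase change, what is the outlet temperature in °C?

T_out = -63.6 °C

Q = 4.43 kW = 15948 kJ/h
ΔT = Q/(ṁ·Cp) = 15948/(532×2.30) = 13.034 K
T_out = -50.6 − 13.034 = -63.634 °C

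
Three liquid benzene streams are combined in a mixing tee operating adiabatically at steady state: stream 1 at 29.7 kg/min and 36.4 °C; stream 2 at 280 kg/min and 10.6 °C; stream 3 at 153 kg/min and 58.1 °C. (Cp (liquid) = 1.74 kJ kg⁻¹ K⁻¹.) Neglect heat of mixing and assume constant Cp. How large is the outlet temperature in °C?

T_out = 28.0 °C

Energy balance with Q = 0: Σ ṁᵢCp,ᵢ(T_out − Tᵢ) = 0
T_out = Σ ṁᵢCp,ᵢTᵢ / Σ ṁᵢCp,ᵢ
      = 22513 / 805.1 = 27.963 °C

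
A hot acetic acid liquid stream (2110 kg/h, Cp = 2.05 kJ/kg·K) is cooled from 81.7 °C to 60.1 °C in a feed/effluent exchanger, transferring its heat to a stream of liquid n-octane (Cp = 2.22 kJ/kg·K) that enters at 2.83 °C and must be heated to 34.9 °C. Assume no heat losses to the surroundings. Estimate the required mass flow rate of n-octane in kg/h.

Heat released by hot stream: Q = 2110 × 2.05 × (81.7 − 60.1) = 93431 kJ/h
Energy balance on cold side (adiabatic exchanger): Q = ṁ_c·Cp_c·(T_c,out − T_c,in)
ṁ_c = 93431 / [2.22 × (34.9 − 2.83)] = 1312.3 kg/h

ṁ_c = 1310 kg/h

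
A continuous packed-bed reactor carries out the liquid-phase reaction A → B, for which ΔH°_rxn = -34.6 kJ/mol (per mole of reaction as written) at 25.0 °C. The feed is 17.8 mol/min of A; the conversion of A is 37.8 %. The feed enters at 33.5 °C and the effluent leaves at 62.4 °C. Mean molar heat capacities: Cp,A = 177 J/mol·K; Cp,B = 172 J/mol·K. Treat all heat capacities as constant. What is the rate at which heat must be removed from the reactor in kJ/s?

Q_out = 2.38 kJ/s

Extent of reaction ξ = 0.378 × 17.8 = 6.7284 mol/min
Reaction term: ξ·ΔH°_rxn = 6.7284 × -34.6 = -232.8 kJ/min
Sensible, feed 33.5→25 °C: -26.78 kJ/min
Outlet flows (mol/min): A 11.072, B 6.7284
Sensible, products 25→62.4 °C: 116.57 kJ/min
Q = ΔH = -143.01 kJ/min = -2.3835 kW
Heat removed = 2.3835 kJ/s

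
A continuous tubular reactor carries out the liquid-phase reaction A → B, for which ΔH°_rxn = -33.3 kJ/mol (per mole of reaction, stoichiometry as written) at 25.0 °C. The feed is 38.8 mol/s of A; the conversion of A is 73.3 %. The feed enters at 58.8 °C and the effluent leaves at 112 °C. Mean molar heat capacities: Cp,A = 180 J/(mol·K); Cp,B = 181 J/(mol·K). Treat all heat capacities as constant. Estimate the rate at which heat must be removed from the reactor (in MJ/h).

Extent of reaction ξ = 0.733 × 38.8 = 28.44 mol/s
Reaction term: ξ·ΔH°_rxn = 28.44 × -33.3 = -947.07 kJ/s
Sensible, feed 58.8→25 °C: -236.06 kJ/s
Outlet flows (mol/s): A 10.36, B 28.44
Sensible, products 25→112 °C: 610.08 kJ/s
Q = ΔH = -573.04 kJ/s = -573.04 kW
Heat removed = 2063 MJ/h

Q_out = 2060 MJ/h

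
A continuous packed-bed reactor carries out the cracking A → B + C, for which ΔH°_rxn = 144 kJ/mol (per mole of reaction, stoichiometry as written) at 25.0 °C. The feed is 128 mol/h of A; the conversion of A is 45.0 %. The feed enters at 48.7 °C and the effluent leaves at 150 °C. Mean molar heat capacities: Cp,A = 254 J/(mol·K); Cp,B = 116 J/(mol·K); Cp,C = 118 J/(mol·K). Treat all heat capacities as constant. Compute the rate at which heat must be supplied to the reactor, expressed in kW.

Q_in = 3.18 kW

Extent of reaction ξ = 0.450 × 128 = 57.6 mol/h
Reaction term: ξ·ΔH°_rxn = 57.6 × 144 = 8294.4 kJ/h
Sensible, feed 48.7→25 °C: -770.53 kJ/h
Outlet flows (mol/h): A 70.4, B 57.6, C 57.6
Sensible, products 25→150 °C: 3920 kJ/h
Q = ΔH = 11444 kJ/h = 3.1789 kW
Heat supplied = 3.1789 kW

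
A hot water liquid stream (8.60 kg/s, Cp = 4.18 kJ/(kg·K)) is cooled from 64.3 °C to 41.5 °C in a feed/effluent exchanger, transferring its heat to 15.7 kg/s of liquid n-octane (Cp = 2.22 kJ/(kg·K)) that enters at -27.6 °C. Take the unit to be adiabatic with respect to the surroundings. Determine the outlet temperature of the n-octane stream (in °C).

Heat released by hot stream: Q = 8.60 × 4.18 × (64.3 − 41.5) = 819.61 kJ/s
Energy balance on cold side (adiabatic exchanger): Q = ṁ_c·Cp_c·(T_c,out − T_c,in)
T_c,out = -27.6 + 819.61/(15.7 × 2.22) = -4.0844 °C

T_c,out = -4.08 °C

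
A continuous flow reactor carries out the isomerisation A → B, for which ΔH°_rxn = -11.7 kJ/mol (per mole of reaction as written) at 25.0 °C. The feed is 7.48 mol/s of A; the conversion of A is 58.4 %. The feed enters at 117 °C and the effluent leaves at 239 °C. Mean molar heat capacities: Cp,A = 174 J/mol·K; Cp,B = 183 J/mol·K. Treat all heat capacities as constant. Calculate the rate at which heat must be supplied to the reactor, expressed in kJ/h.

Extent of reaction ξ = 0.584 × 7.48 = 4.3683 mol/s
Reaction term: ξ·ΔH°_rxn = 4.3683 × -11.7 = -51.109 kJ/s
Sensible, feed 117→25 °C: -119.74 kJ/s
Outlet flows (mol/s): A 3.1117, B 4.3683
Sensible, products 25→239 °C: 286.94 kJ/s
Q = ΔH = 116.09 kJ/s = 116.09 kW
Heat supplied = 417920 kJ/h

Q_in = 418000 kJ/h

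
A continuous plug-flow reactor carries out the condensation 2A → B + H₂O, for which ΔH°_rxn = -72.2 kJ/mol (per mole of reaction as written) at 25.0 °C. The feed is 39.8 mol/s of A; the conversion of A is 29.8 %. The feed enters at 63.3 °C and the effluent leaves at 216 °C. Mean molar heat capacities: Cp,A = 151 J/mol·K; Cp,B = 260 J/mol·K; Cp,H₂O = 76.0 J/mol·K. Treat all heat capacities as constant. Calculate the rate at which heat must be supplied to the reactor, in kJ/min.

Q_in = 31700 kJ/min

Extent of reaction ξ = 0.298 × 39.8 / 2 = 5.9302 mol/s
Reaction term: ξ·ΔH°_rxn = 5.9302 × -72.2 = -428.16 kJ/s
Sensible, feed 63.3→25 °C: -230.18 kJ/s
Outlet flows (mol/s): A 27.94, B 5.9302, H₂O 5.9302
Sensible, products 25→216 °C: 1186.4 kJ/s
Q = ΔH = 528.05 kJ/s = 528.05 kW
Heat supplied = 31683 kJ/min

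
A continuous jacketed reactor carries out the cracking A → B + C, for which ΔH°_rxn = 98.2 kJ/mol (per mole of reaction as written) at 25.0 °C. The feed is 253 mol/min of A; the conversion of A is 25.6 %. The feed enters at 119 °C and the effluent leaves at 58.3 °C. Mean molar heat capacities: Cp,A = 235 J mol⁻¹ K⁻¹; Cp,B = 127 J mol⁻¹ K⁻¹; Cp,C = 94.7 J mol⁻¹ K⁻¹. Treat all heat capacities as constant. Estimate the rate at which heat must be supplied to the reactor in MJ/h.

Extent of reaction ξ = 0.256 × 253 = 64.768 mol/min
Reaction term: ξ·ΔH°_rxn = 64.768 × 98.2 = 6360.2 kJ/min
Sensible, feed 119→25 °C: -5588.8 kJ/min
Outlet flows (mol/min): A 188.23, B 64.768, C 64.768
Sensible, products 25→58.3 °C: 1951.2 kJ/min
Q = ΔH = 2722.6 kJ/min = 45.377 kW
Heat supplied = 163.36 MJ/h

Q_in = 163 MJ/h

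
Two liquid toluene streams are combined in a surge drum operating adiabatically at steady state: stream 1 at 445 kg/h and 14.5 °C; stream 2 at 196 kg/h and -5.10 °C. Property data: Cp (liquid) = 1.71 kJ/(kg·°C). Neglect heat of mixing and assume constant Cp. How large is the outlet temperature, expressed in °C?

Energy balance with Q = 0: Σ ṁᵢCp,ᵢ(T_out − Tᵢ) = 0
Σ ṁᵢCp,ᵢTᵢ = 445×1.71×14.5 + 196×1.71×-5.10 = 9324.5
Σ ṁᵢCp,ᵢ = 445×1.71 + 196×1.71 = 1096.1
T_out = 9324.5 / 1096.1 = 8.5069 °C

T_out = 8.51 °C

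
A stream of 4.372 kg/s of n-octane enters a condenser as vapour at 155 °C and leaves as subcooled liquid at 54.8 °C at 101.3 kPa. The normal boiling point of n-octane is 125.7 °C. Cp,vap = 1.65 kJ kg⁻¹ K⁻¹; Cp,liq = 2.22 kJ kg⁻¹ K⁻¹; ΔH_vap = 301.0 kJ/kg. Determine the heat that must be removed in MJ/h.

vapour 155→125.7 °C: -48.345 kJ/kg
condensation at 125.7 °C: -301 kJ/kg
liquid 125.7→54.8 °C: -157.4 kJ/kg
Δh = -48.345 + -301 + -157.4 = -506.74 kJ/kg
Q = ṁ·Δh = 4.372 kg/s × -506.74 kJ/kg = -2215.5 kJ/s
|Q| = 2215.5 kW = 7975.7 MJ/h

Q_c = 7980 MJ/h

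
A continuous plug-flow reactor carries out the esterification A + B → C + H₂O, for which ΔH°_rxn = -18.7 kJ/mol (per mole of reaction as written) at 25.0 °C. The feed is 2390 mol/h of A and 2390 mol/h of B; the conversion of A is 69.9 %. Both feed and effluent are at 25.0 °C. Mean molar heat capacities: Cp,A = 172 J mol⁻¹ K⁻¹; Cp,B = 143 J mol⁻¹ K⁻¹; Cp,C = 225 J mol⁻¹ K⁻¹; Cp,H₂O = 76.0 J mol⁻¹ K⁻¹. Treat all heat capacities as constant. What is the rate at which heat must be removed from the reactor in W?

Extent of reaction ξ = 0.699 × 2390 = 1670.6 mol/h
Reaction term: ξ·ΔH°_rxn = 1670.6 × -18.7 = -31240 kJ/h
Q = ΔH = -31240 kJ/h = -8.6779 kW
Heat removed = 8677.9 W

Q_out = 8680 W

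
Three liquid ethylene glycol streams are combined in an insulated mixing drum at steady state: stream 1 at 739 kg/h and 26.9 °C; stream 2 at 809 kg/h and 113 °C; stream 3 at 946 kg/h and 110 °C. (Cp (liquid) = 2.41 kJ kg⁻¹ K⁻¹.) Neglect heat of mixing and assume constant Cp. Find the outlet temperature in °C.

Energy balance with Q = 0: Σ ṁᵢCp,ᵢ(T_out − Tᵢ) = 0
T_out = Σ ṁᵢCp,ᵢTᵢ / Σ ṁᵢCp,ᵢ
      = 519010 / 6010.5 = 86.35 °C

T_out = 86.3 °C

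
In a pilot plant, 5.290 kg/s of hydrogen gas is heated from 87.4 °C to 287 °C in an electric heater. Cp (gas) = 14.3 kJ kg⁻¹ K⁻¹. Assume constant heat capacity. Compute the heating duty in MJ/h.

Q = 54400 MJ/h

Q = ṁ·Cp·ΔT = 5.290 × 14.3 × (287 − 87.4) = 15099 kJ/s
Heating duty = 54357 MJ/h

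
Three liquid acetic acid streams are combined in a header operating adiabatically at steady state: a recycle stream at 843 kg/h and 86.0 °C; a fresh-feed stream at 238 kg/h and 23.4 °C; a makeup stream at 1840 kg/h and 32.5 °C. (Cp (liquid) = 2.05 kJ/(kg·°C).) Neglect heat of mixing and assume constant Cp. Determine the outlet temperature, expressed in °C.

T_out = 47.2 °C

Energy balance with Q = 0: Σ ṁᵢCp,ᵢ(T_out − Tᵢ) = 0
T_out = Σ ṁᵢCp,ᵢTᵢ / Σ ṁᵢCp,ᵢ
      = 282630 / 5988 = 47.199 °C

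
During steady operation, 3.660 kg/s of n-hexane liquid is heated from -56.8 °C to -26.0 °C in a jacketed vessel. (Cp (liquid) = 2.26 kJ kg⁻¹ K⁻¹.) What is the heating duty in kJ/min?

Q = ṁ·Cp·ΔT = 3.660 × 2.26 × (-26.0 − -56.8) = 254.77 kJ/s
Heating duty = 15286 kJ/min

Q = 15300 kJ/min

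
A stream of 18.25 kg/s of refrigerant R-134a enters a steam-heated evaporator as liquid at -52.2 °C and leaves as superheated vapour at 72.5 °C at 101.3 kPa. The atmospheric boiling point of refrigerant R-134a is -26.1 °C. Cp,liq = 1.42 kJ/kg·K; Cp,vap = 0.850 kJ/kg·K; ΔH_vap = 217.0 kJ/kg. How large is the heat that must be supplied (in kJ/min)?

liquid -52.2→-26.1 °C: 37.062 kJ/kg
vaporisation at -26.1 °C: 217 kJ/kg
vapour -26.1→72.5 °C: 83.81 kJ/kg
Δh = 37.062 + 217 + 83.81 = 337.87 kJ/kg
Q = ṁ·Δh = 18.25 kg/s × 337.87 kJ/kg = 6166.2 kJ/s
|Q| = 6166.2 kW = 369970 kJ/min

Q = 370000 kJ/min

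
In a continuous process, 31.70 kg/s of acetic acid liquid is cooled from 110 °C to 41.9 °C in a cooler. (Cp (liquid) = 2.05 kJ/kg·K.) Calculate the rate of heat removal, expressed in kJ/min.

Q_c = 266000 kJ/min

Q = ṁ·Cp·ΔT = 31.70 × 2.05 × (41.9 − 110) = -4425.5 kJ/s
Cooling duty = 265530 kJ/min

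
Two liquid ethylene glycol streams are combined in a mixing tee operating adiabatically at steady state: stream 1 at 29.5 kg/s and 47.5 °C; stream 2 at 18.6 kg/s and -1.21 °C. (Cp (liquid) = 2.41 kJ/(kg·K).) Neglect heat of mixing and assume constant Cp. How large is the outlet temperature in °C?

Energy balance with Q = 0: Σ ṁᵢCp,ᵢ(T_out − Tᵢ) = 0
Σ ṁᵢCp,ᵢTᵢ = 29.5×2.41×47.5 + 18.6×2.41×-1.21 = 3322.8
Σ ṁᵢCp,ᵢ = 29.5×2.41 + 18.6×2.41 = 115.92
T_out = 3322.8 / 115.92 = 28.664 °C

T_out = 28.7 °C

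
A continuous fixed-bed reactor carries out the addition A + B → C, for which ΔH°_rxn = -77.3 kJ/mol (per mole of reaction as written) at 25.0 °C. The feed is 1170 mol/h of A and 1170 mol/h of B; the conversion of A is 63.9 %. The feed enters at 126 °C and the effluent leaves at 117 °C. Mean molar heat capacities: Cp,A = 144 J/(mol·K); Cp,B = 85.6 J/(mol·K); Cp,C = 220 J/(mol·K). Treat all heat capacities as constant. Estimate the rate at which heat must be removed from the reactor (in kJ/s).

Q_out = 16.9 kJ/s

Extent of reaction ξ = 0.639 × 1170 = 747.63 mol/h
Reaction term: ξ·ΔH°_rxn = 747.63 × -77.3 = -57792 kJ/h
Sensible, feed 126→25 °C: -27132 kJ/h
Outlet flows (mol/h): A 422.37, B 422.37, C 747.63
Sensible, products 25→117 °C: 24054 kJ/h
Q = ΔH = -60870 kJ/h = -16.908 kW
Heat removed = 16.908 kJ/s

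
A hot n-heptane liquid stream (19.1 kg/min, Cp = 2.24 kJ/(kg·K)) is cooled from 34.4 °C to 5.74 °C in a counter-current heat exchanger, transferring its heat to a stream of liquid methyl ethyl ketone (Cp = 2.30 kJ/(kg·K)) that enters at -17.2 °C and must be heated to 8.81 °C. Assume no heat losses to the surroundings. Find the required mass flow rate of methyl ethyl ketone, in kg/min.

Heat released by hot stream: Q = 19.1 × 2.24 × (34.4 − 5.74) = 1226.2 kJ/min
Energy balance on cold side (adiabatic exchanger): Q = ṁ_c·Cp_c·(T_c,out − T_c,in)
ṁ_c = 1226.2 / [2.30 × (8.81 − -17.2)] = 20.497 kg/min

ṁ_c = 20.5 kg/min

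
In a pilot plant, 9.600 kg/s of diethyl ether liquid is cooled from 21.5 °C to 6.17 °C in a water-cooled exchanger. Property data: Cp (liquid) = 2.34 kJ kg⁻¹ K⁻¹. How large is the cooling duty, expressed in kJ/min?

Q = ṁ·Cp·ΔT = 9.600 × 2.34 × (6.17 − 21.5) = -344.37 kJ/s
Cooling duty = 20662 kJ/min

Q_c = 20700 kJ/min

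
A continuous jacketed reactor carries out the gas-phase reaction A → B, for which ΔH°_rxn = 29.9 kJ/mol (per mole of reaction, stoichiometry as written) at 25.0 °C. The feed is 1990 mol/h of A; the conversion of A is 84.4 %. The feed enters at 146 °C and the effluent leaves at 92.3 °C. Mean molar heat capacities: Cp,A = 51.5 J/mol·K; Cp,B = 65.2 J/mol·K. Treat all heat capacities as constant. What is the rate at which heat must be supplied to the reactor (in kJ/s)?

Extent of reaction ξ = 0.844 × 1990 = 1679.6 mol/h
Reaction term: ξ·ΔH°_rxn = 1679.6 × 29.9 = 50219 kJ/h
Sensible, feed 146→25 °C: -12401 kJ/h
Outlet flows (mol/h): A 310.44, B 1679.6
Sensible, products 25→92.3 °C: 8445.8 kJ/h
Q = ΔH = 46264 kJ/h = 12.851 kW
Heat supplied = 12.851 kJ/s

Q_in = 12.9 kJ/s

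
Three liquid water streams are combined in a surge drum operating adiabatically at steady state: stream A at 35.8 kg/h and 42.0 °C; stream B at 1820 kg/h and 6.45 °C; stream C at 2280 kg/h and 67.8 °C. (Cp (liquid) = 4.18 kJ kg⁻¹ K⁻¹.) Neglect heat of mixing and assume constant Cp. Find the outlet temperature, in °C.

T_out = 40.6 °C

Energy balance with Q = 0: Σ ṁᵢCp,ᵢ(T_out − Tᵢ) = 0
T_out = Σ ṁᵢCp,ᵢTᵢ / Σ ṁᵢCp,ᵢ
      = 701520 / 17288 = 40.579 °C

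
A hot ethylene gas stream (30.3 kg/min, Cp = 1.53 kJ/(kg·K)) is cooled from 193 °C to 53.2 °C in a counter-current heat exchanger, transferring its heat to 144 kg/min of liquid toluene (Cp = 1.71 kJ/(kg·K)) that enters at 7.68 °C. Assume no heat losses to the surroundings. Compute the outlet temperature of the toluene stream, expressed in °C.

Heat released by hot stream: Q = 30.3 × 1.53 × (193 − 53.2) = 6481 kJ/min
Energy balance on cold side (adiabatic exchanger): Q = ṁ_c·Cp_c·(T_c,out − T_c,in)
T_c,out = 7.68 + 6481/(144 × 1.71) = 34 °C

T_c,out = 34.0 °C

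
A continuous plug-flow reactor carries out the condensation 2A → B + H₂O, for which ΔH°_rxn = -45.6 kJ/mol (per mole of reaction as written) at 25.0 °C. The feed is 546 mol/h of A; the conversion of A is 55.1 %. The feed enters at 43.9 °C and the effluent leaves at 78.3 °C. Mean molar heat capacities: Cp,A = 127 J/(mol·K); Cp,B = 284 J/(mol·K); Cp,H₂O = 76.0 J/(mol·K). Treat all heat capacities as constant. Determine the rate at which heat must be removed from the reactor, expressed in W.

Q_out = 1010 W

Extent of reaction ξ = 0.551 × 546 / 2 = 150.42 mol/h
Reaction term: ξ·ΔH°_rxn = 150.42 × -45.6 = -6859.3 kJ/h
Sensible, feed 43.9→25 °C: -1310.6 kJ/h
Outlet flows (mol/h): A 245.15, B 150.42, H₂O 150.42
Sensible, products 25→78.3 °C: 4545.8 kJ/h
Q = ΔH = -3624.1 kJ/h = -1.0067 kW
Heat removed = 1006.7 W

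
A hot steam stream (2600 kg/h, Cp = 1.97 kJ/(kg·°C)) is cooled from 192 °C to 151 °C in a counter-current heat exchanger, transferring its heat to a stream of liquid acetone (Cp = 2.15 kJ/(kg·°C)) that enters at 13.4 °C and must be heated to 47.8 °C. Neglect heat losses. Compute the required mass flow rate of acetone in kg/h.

Heat released by hot stream: Q = 2600 × 1.97 × (192 − 151) = 210000 kJ/h
Energy balance on cold side (adiabatic exchanger): Q = ṁ_c·Cp_c·(T_c,out − T_c,in)
ṁ_c = 210000 / [2.15 × (47.8 − 13.4)] = 2839.4 kg/h

ṁ_c = 2840 kg/h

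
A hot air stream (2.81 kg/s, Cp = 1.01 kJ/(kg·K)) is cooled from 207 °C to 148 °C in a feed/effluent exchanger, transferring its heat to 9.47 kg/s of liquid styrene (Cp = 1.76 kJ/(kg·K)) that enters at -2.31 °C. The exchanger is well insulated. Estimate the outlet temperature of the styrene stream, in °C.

Heat released by hot stream: Q = 2.81 × 1.01 × (207 − 148) = 167.45 kJ/s
Energy balance on cold side (adiabatic exchanger): Q = ṁ_c·Cp_c·(T_c,out − T_c,in)
T_c,out = -2.31 + 167.45/(9.47 × 1.76) = 7.7366 °C

T_c,out = 7.74 °C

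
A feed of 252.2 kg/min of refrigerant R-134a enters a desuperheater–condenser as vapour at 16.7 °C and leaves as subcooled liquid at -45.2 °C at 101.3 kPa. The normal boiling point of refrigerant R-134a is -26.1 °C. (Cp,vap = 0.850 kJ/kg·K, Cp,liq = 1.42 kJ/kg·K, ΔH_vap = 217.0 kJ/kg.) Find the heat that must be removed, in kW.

Q_c = 1180 kW

vapour 16.7→-26.1 °C: -36.38 kJ/kg
condensation at -26.1 °C: -217 kJ/kg
liquid -26.1→-45.2 °C: -27.122 kJ/kg
Δh = -36.38 + -217 + -27.122 = -280.5 kJ/kg
Q = ṁ·Δh = 252.2 kg/min × -280.5 kJ/kg = -70743 kJ/min
|Q| = 1179 kW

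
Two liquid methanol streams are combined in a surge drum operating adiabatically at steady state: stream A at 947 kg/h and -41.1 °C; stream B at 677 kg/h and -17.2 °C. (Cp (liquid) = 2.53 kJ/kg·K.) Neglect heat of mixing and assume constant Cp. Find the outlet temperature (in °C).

T_out = -31.1 °C

No heat crosses the boundary, so H_out = H_in.
Σ ṁᵢCp,ᵢTᵢ = 947×2.53×-41.1 + 677×2.53×-17.2 = -127930
Σ ṁᵢCp,ᵢ = 947×2.53 + 677×2.53 = 4108.7
T_out = -127930 / 4108.7 = -31.137 °C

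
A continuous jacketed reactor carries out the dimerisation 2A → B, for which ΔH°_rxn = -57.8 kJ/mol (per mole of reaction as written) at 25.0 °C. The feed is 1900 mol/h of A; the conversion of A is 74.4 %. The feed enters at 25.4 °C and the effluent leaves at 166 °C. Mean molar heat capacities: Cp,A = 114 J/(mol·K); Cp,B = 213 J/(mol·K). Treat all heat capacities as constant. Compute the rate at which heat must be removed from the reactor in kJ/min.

Q_out = 198 kJ/min

Extent of reaction ξ = 0.744 × 1900 / 2 = 706.8 mol/h
Reaction term: ξ·ΔH°_rxn = 706.8 × -57.8 = -40853 kJ/h
Sensible, feed 25.4→25 °C: -86.64 kJ/h
Outlet flows (mol/h): A 486.4, B 706.8
Sensible, products 25→166 °C: 29046 kJ/h
Q = ΔH = -11894 kJ/h = -3.3039 kW
Heat removed = 198.23 kJ/min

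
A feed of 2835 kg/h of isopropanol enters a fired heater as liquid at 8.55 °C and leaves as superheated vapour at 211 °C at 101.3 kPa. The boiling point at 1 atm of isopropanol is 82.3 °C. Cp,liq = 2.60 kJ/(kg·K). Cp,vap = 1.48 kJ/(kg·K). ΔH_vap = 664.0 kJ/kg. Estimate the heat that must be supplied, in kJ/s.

Q = 824 kJ/s

liquid 8.55→82.3 °C: 191.75 kJ/kg
vaporisation at 82.3 °C: 664 kJ/kg
vapour 82.3→211 °C: 190.48 kJ/kg
Δh = 191.75 + 664 + 190.48 = 1046.2 kJ/kg
Q = ṁ·Δh = 2835 kg/h × 1046.2 kJ/kg = 2.9661e+06 kJ/h
|Q| = 823.9 kW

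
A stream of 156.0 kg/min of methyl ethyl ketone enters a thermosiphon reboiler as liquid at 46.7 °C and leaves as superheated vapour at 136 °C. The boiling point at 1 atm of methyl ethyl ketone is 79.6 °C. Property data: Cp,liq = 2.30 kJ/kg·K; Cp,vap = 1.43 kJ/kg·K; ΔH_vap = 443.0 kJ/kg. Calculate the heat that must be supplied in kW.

Q = 1560 kW

liquid 46.7→79.6 °C: 75.67 kJ/kg
vaporisation at 79.6 °C: 443 kJ/kg
vapour 79.6→136 °C: 80.652 kJ/kg
Δh = 75.67 + 443 + 80.652 = 599.32 kJ/kg
Q = ṁ·Δh = 156.0 kg/min × 599.32 kJ/kg = 93494 kJ/min
|Q| = 1558.2 kW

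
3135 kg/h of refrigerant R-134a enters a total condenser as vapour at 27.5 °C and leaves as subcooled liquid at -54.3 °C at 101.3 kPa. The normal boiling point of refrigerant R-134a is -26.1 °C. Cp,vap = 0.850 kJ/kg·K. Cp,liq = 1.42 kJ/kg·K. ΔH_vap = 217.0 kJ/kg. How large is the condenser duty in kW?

Q_c = 264 kW

vapour 27.5→-26.1 °C: -45.56 kJ/kg
condensation at -26.1 °C: -217 kJ/kg
liquid -26.1→-54.3 °C: -40.044 kJ/kg
Δh = -45.56 + -217 + -40.044 = -302.6 kJ/kg
Q = ṁ·Δh = 3135 kg/h × -302.6 kJ/kg = -948660 kJ/h
|Q| = 263.52 kW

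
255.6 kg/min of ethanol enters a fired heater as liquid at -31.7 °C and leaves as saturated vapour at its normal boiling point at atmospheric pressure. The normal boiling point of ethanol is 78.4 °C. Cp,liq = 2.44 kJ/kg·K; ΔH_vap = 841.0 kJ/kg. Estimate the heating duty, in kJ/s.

Q = 4730 kJ/s

liquid -31.7→78.4 °C: 268.64 kJ/kg
vaporisation at 78.4 °C: 841 kJ/kg
Δh = 268.64 + 841 = 1109.6 kJ/kg
Q = ṁ·Δh = 255.6 kg/min × 1109.6 kJ/kg = 283630 kJ/min
|Q| = 4727.1 kW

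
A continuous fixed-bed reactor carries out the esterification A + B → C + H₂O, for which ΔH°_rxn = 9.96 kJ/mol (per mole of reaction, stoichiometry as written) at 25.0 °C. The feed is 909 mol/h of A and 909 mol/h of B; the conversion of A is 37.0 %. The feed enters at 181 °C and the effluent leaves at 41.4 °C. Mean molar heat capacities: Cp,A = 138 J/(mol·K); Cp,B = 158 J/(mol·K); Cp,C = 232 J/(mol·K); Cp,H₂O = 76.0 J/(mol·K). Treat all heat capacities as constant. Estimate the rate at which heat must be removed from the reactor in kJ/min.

Extent of reaction ξ = 0.370 × 909 = 336.33 mol/h
Reaction term: ξ·ΔH°_rxn = 336.33 × 9.96 = 3349.8 kJ/h
Sensible, feed 181→25 °C: -41974 kJ/h
Outlet flows (mol/h): A 572.67, B 572.67, C 336.33, H₂O 336.33
Sensible, products 25→41.4 °C: 4478.8 kJ/h
Q = ΔH = -34145 kJ/h = -9.4848 kW
Heat removed = 569.09 kJ/min

Q_out = 569 kJ/min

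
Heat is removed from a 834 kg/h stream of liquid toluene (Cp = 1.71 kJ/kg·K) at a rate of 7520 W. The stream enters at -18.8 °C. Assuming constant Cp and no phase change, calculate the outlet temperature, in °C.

Q = 7520 W = 27072 kJ/h
ΔT = Q/(ṁ·Cp) = 27072/(834×1.71) = 18.983 K
T_out = -18.8 − 18.983 = -37.783 °C

T_out = -37.8 °C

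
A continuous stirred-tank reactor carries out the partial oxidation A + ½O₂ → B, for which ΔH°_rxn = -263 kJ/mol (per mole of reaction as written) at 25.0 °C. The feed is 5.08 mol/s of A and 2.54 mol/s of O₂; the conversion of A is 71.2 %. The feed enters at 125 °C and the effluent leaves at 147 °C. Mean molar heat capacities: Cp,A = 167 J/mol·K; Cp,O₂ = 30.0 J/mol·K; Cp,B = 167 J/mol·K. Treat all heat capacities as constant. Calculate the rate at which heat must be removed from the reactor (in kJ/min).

Q_out = 56300 kJ/min

Extent of reaction ξ = 0.712 × 5.08 = 3.617 mol/s
Reaction term: ξ·ΔH°_rxn = 3.617 × -263 = -951.26 kJ/s
Sensible, feed 125→25 °C: -92.456 kJ/s
Outlet flows (mol/s): A 1.463, O₂ 0.73152, B 3.617
Sensible, products 25→147 °C: 106.18 kJ/s
Q = ΔH = -937.54 kJ/s = -937.54 kW
Heat removed = 56252 kJ/min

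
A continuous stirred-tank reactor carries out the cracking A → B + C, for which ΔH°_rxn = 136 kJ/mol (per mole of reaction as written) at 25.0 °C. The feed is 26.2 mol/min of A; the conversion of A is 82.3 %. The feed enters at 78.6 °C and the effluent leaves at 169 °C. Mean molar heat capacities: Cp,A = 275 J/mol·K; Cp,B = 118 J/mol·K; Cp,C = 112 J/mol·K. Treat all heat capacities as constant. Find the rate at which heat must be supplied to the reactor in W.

Q_in = 57400 W

Extent of reaction ξ = 0.823 × 26.2 = 21.563 mol/min
Reaction term: ξ·ΔH°_rxn = 21.563 × 136 = 2932.5 kJ/min
Sensible, feed 78.6→25 °C: -386.19 kJ/min
Outlet flows (mol/min): A 4.6374, B 21.563, C 21.563
Sensible, products 25→169 °C: 897.79 kJ/min
Q = ΔH = 3444.1 kJ/min = 57.402 kW
Heat supplied = 57402 W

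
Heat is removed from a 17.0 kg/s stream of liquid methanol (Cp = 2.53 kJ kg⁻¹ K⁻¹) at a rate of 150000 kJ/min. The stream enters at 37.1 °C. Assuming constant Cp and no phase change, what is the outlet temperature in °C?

T_out = -21.0 °C

Q = 150000 kJ/min = 2500 kJ/s
ΔT = Q/(ṁ·Cp) = 2500/(17.0×2.53) = 58.126 K
T_out = 37.1 − 58.126 = -21.026 °C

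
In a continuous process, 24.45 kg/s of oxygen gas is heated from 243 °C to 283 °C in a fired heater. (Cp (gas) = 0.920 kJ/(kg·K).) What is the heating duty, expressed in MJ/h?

Q = 3240 MJ/h

Q = ṁ·Cp·ΔT = 24.45 × 0.920 × (283 − 243) = 899.76 kJ/s
Heating duty = 3239.1 MJ/h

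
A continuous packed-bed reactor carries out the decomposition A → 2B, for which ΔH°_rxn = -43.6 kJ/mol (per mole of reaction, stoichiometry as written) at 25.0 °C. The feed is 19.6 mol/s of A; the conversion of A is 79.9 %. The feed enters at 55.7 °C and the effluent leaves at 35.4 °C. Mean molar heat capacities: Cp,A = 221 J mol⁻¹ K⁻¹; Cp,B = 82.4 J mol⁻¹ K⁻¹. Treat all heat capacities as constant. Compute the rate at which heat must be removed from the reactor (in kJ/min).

Extent of reaction ξ = 0.799 × 19.6 = 15.66 mol/s
Reaction term: ξ·ΔH°_rxn = 15.66 × -43.6 = -682.79 kJ/s
Sensible, feed 55.7→25 °C: -132.98 kJ/s
Outlet flows (mol/s): A 3.9396, B 31.321
Sensible, products 25→35.4 °C: 35.895 kJ/s
Q = ΔH = -779.88 kJ/s = -779.88 kW
Heat removed = 46793 kJ/min

Q_out = 46800 kJ/min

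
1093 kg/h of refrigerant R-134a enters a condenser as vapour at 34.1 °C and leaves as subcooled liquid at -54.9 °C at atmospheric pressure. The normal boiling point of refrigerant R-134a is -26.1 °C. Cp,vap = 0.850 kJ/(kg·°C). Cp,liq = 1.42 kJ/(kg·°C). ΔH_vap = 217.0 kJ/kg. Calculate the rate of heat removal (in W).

vapour 34.1→-26.1 °C: -51.17 kJ/kg
condensation at -26.1 °C: -217 kJ/kg
liquid -26.1→-54.9 °C: -40.896 kJ/kg
Δh = -51.17 + -217 + -40.896 = -309.07 kJ/kg
Q = ṁ·Δh = 1093 kg/h × -309.07 kJ/kg = -337810 kJ/h
|Q| = 93.836 kW = 93836 W

Q_c = 93800 W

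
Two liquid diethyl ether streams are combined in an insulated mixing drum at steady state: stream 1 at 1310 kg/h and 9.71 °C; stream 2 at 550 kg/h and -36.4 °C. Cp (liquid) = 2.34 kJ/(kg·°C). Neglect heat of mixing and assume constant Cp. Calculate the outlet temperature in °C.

T_out = -3.92 °C

Adiabatic, steady state ⇒ Σ ṁᵢCp,ᵢ(T_out − Tᵢ) = 0
T_out = Σ ṁᵢCp,ᵢTᵢ / Σ ṁᵢCp,ᵢ
      = -17082 / 4352.4 = -3.9247 °C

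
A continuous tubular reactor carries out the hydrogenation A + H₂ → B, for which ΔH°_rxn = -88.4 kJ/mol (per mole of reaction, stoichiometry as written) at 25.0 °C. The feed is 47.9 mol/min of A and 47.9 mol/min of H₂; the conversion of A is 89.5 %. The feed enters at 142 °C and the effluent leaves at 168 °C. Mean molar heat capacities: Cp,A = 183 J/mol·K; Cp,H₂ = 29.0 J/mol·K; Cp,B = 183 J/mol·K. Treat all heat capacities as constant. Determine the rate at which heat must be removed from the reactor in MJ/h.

Extent of reaction ξ = 0.895 × 47.9 = 42.87 mol/min
Reaction term: ξ·ΔH°_rxn = 42.87 × -88.4 = -3789.8 kJ/min
Sensible, feed 142→25 °C: -1188.1 kJ/min
Outlet flows (mol/min): A 5.0295, H₂ 5.0295, B 42.87
Sensible, products 25→168 °C: 1274.4 kJ/min
Q = ΔH = -3703.5 kJ/min = -61.725 kW
Heat removed = 222.21 MJ/h

Q_out = 222 MJ/h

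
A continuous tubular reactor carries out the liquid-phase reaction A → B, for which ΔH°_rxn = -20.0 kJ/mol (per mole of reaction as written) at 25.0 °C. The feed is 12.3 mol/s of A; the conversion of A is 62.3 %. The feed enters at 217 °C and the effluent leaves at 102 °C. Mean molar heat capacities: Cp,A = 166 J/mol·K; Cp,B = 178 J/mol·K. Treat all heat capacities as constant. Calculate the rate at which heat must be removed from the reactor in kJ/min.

Extent of reaction ξ = 0.623 × 12.3 = 7.6629 mol/s
Reaction term: ξ·ΔH°_rxn = 7.6629 × -20.0 = -153.26 kJ/s
Sensible, feed 217→25 °C: -392.03 kJ/s
Outlet flows (mol/s): A 4.6371, B 7.6629
Sensible, products 25→102 °C: 164.3 kJ/s
Q = ΔH = -380.98 kJ/s = -380.98 kW
Heat removed = 22859 kJ/min

Q_out = 22900 kJ/min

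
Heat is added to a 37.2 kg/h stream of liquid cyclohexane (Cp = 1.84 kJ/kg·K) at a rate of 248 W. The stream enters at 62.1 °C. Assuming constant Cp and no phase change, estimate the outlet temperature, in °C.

Q = 248 W = 892.8 kJ/h
ΔT = Q/(ṁ·Cp) = 892.8/(37.2×1.84) = 13.043 K
T_out = 62.1 + 13.043 = 75.143 °C

T_out = 75.1 °C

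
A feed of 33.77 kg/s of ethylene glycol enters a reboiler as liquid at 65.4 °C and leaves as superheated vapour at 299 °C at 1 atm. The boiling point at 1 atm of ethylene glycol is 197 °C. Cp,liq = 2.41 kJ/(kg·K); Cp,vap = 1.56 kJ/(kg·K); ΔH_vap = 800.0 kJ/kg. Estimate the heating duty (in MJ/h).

Q = 155000 MJ/h

liquid 65.4→197 °C: 317.16 kJ/kg
vaporisation at 197 °C: 800 kJ/kg
vapour 197→299 °C: 159.12 kJ/kg
Δh = 317.16 + 800 + 159.12 = 1276.3 kJ/kg
Q = ṁ·Δh = 33.77 kg/s × 1276.3 kJ/kg = 43100 kJ/s
|Q| = 43100 kW = 155160 MJ/h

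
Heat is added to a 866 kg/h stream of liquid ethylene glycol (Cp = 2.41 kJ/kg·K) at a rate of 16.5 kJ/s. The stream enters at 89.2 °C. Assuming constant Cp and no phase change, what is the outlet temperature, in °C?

T_out = 118 °C

Q = 16.5 kJ/s = 59400 kJ/h
ΔT = Q/(ṁ·Cp) = 59400/(866×2.41) = 28.461 K
T_out = 89.2 + 28.461 = 117.66 °C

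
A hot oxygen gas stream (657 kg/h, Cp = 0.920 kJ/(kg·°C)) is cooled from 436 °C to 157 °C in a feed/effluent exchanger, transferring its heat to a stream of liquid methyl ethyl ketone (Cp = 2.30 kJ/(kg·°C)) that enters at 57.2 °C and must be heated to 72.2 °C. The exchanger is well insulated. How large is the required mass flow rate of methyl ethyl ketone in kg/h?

ṁ_c = 4890 kg/h

Heat released by hot stream: Q = 657 × 0.920 × (436 − 157) = 168640 kJ/h
Energy balance on cold side (adiabatic exchanger): Q = ṁ_c·Cp_c·(T_c,out − T_c,in)
ṁ_c = 168640 / [2.30 × (72.2 − 57.2)] = 4888.1 kg/h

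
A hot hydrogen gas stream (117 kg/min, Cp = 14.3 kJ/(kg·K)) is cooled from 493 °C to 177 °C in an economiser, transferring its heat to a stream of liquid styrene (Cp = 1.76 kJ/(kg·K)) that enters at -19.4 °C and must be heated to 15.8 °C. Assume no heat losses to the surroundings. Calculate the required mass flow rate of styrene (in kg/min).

Heat released by hot stream: Q = 117 × 14.3 × (493 − 177) = 528700 kJ/min
Energy balance on cold side (adiabatic exchanger): Q = ṁ_c·Cp_c·(T_c,out − T_c,in)
ṁ_c = 528700 / [1.76 × (15.8 − -19.4)] = 8534 kg/min

ṁ_c = 8530 kg/min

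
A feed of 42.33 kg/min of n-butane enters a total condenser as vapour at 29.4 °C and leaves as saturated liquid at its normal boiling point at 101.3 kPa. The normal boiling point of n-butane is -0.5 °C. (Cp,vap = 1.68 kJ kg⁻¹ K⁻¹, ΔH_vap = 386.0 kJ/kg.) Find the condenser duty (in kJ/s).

vapour 29.4→-0.5 °C: -50.232 kJ/kg
condensation at -0.5 °C: -386 kJ/kg
Δh = -50.232 + -386 = -436.23 kJ/kg
Q = ṁ·Δh = 42.33 kg/min × -436.23 kJ/kg = -18466 kJ/min
|Q| = 307.76 kW

Q_c = 308 kJ/s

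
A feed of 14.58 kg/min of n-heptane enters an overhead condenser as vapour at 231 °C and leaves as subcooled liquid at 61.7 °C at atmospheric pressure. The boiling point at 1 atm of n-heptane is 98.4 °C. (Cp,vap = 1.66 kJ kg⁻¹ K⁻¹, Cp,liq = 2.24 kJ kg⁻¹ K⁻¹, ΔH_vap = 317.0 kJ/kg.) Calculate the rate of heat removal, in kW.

vapour 231→98.4 °C: -220.12 kJ/kg
condensation at 98.4 °C: -317 kJ/kg
liquid 98.4→61.7 °C: -82.208 kJ/kg
Δh = -220.12 + -317 + -82.208 = -619.32 kJ/kg
Q = ṁ·Δh = 14.58 kg/min × -619.32 kJ/kg = -9029.7 kJ/min
|Q| = 150.5 kW

Q_c = 150 kW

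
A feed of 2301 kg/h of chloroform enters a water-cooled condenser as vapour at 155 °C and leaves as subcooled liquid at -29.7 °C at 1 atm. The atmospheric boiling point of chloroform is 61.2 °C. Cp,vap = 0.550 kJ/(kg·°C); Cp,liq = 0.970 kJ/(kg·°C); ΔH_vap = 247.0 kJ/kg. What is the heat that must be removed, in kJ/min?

Q_c = 14800 kJ/min

vapour 155→61.2 °C: -51.59 kJ/kg
condensation at 61.2 °C: -247 kJ/kg
liquid 61.2→-29.7 °C: -88.173 kJ/kg
Δh = -51.59 + -247 + -88.173 = -386.76 kJ/kg
Q = ṁ·Δh = 2301 kg/h × -386.76 kJ/kg = -889940 kJ/h
|Q| = 247.21 kW = 14832 kJ/min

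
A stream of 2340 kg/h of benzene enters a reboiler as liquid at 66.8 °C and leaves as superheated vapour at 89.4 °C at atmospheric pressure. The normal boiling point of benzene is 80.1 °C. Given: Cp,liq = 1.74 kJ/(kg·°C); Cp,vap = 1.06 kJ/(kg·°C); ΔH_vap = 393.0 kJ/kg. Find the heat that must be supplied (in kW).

Q = 277 kW

liquid 66.8→80.1 °C: 23.142 kJ/kg
vaporisation at 80.1 °C: 393 kJ/kg
vapour 80.1→89.4 °C: 9.858 kJ/kg
Δh = 23.142 + 393 + 9.858 = 426 kJ/kg
Q = ṁ·Δh = 2340 kg/h × 426 kJ/kg = 996840 kJ/h
|Q| = 276.9 kW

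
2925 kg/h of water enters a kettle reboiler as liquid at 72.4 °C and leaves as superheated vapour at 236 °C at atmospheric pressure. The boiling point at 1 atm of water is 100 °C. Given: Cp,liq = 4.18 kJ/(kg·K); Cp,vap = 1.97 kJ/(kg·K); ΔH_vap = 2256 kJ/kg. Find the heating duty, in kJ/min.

Q = 129000 kJ/min

liquid 72.4→100 °C: 115.37 kJ/kg
vaporisation at 100 °C: 2256 kJ/kg
vapour 100→236 °C: 267.92 kJ/kg
Δh = 115.37 + 2256 + 267.92 = 2639.3 kJ/kg
Q = ṁ·Δh = 2925 kg/h × 2639.3 kJ/kg = 7.7199e+06 kJ/h
|Q| = 2144.4 kW = 128670 kJ/min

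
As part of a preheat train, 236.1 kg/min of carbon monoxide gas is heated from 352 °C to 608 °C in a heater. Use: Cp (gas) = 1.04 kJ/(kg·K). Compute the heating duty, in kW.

Q = 1050 kW

Q = ṁ·Cp·ΔT = 236.1 × 1.04 × (608 − 352) = 62859 kJ/min
Converting: 62859 / 60 s = 1047.7 kW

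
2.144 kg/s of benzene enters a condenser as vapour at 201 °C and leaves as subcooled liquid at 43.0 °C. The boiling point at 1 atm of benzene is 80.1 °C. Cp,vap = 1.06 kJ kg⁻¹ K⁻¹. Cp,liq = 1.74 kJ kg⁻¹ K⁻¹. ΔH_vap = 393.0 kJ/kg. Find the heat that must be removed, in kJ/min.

Q_c = 75300 kJ/min

vapour 201→80.1 °C: -128.15 kJ/kg
condensation at 80.1 °C: -393 kJ/kg
liquid 80.1→43.0 °C: -64.554 kJ/kg
Δh = -128.15 + -393 + -64.554 = -585.71 kJ/kg
Q = ṁ·Δh = 2.144 kg/s × -585.71 kJ/kg = -1255.8 kJ/s
|Q| = 1255.8 kW = 75345 kJ/min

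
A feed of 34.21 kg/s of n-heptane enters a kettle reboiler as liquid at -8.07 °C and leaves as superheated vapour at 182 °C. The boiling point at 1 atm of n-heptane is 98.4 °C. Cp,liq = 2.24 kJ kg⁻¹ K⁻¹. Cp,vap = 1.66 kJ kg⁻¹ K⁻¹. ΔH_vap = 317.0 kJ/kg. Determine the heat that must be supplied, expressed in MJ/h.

Q = 85500 MJ/h

liquid -8.07→98.4 °C: 238.49 kJ/kg
vaporisation at 98.4 °C: 317 kJ/kg
vapour 98.4→182 °C: 138.78 kJ/kg
Δh = 238.49 + 317 + 138.78 = 694.27 kJ/kg
Q = ṁ·Δh = 34.21 kg/s × 694.27 kJ/kg = 23751 kJ/s
|Q| = 23751 kW = 85503 MJ/h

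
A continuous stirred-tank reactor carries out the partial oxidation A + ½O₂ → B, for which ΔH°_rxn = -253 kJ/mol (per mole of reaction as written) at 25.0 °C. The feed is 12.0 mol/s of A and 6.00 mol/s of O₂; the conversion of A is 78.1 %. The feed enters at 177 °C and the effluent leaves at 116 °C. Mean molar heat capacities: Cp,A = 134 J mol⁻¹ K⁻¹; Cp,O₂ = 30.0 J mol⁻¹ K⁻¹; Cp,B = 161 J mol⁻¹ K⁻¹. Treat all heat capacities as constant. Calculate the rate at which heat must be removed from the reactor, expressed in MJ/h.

Extent of reaction ξ = 0.781 × 12.0 = 9.372 mol/s
Reaction term: ξ·ΔH°_rxn = 9.372 × -253 = -2371.1 kJ/s
Sensible, feed 177→25 °C: -271.78 kJ/s
Outlet flows (mol/s): A 2.628, O₂ 1.314, B 9.372
Sensible, products 25→116 °C: 172.94 kJ/s
Q = ΔH = -2469.9 kJ/s = -2469.9 kW
Heat removed = 8891.8 MJ/h

Q_out = 8890 MJ/h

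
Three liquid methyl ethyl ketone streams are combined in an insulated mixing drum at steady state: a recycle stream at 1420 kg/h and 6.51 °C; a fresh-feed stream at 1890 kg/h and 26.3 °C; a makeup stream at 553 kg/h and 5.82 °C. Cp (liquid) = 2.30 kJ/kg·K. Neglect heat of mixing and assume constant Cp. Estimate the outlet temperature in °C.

Adiabatic, steady state ⇒ Σ ṁᵢCp,ᵢ(T_out − Tᵢ) = 0
Σ ṁᵢCp,ᵢTᵢ = 1420×2.30×6.51 + 1890×2.30×26.3 + 553×2.30×5.82 = 142990
Σ ṁᵢCp,ᵢ = 1420×2.30 + 1890×2.30 + 553×2.30 = 8884.9
T_out = 142990 / 8884.9 = 16.094 °C

T_out = 16.1 °C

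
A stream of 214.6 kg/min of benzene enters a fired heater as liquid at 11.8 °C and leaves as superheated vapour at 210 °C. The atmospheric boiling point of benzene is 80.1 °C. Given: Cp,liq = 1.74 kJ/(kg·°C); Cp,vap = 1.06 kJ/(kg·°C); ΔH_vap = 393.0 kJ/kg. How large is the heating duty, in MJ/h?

Q = 8360 MJ/h

liquid 11.8→80.1 °C: 118.84 kJ/kg
vaporisation at 80.1 °C: 393 kJ/kg
vapour 80.1→210 °C: 137.69 kJ/kg
Δh = 118.84 + 393 + 137.69 = 649.54 kJ/kg
Q = ṁ·Δh = 214.6 kg/min × 649.54 kJ/kg = 139390 kJ/min
|Q| = 2323.2 kW = 8363.4 MJ/h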